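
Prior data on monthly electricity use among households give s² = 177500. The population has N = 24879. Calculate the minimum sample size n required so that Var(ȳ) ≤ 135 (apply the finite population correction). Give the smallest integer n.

Without fpc, n₀ = s²/D = 177500/135 = 1314.8148.
With fpc, (1 − n/N)·s²/n ≤ D requires n ≥ n₀/(1 + n₀/N) = 1314.8148/(1 + 1314.8148/24879) = 1248.8169.
Rounding up, n = 1249.

1249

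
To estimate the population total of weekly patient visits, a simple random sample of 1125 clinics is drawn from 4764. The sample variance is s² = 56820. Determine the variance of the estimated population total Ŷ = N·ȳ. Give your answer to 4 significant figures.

8.756 × 10^8

Var(Ŷ) = N²·Var(ȳ) = N²·(1 − n/N)·s²/n.
f = 1125/4764 = 0.23614610; Var(ȳ) = 0.76385390·56820/1125 = 38.579715.
Var(Ŷ) = 4764² · 38.579715 = 8.7559348 × 10^8.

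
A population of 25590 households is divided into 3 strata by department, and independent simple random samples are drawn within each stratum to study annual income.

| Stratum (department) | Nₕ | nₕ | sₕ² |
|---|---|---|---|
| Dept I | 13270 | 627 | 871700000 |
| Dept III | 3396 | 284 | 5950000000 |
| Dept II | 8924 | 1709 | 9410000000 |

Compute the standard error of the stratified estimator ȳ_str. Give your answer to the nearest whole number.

Var(ȳ_str) = Σₕ Wₕ²(1 − fₕ)sₕ²/nₕ with Wₕ = Nₕ/N, N = 25590.
Dept I: Wₕ = 0.51856194; term = 0.51856194²·(1 − 0.04724943)·871700000/627 = 356188.58.
Dept III: Wₕ = 0.13270809; term = 0.13270809²·(1 − 0.08362780)·5950000000/284 = 338115.69.
Dept II: Wₕ = 0.34872997; term = 0.34872997²·(1 − 0.19150605)·9410000000/1709 = 541380.85.
Sum = 1.2356851 × 10^6.
SE = √(1.2356851 × 10^6) = 1112.

1112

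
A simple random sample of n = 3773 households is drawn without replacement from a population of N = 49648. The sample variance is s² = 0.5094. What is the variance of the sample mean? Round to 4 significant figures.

Under SRS without replacement, Var(ȳ) = (1 − f)·s²/n with f = n/N = 3773/49648 = 0.07599500.
Var(ȳ) = (1 − 0.07599500)·0.5094/3773 = 0.92400500·1.3501193 × 10^-4 = 1.2475169 × 10^-4.

1.248 × 10^-4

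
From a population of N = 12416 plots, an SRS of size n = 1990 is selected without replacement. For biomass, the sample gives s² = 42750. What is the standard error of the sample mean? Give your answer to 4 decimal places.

Under SRS without replacement, Var(ȳ) = (1 − f)·s²/n with f = n/N = 1990/12416 = 0.16027706.
Var(ȳ) = (1 − 0.16027706)·42750/1990 = 0.83972294·21.482412 = 18.039274.
SE(ȳ) = √(18.039274) = 4.2473.

4.2473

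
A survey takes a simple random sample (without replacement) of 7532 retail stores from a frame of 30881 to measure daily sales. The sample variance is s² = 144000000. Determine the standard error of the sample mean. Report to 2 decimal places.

120.23

Under SRS without replacement, Var(ȳ) = (1 − f)·s²/n with f = n/N = 7532/30881 = 0.24390402.
Var(ȳ) = (1 − 0.24390402)·144000000/7532 = 0.75609598·19118.428 = 14455.367.
SE(ȳ) = √(14455.367) = 120.23.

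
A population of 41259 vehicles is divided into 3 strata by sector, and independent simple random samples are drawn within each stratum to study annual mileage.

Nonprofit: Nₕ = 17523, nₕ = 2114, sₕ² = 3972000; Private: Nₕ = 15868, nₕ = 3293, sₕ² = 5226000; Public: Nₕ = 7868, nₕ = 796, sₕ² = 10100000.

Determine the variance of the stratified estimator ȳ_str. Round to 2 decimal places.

Var(ȳ_str) = Σₕ Wₕ²(1 − fₕ)sₕ²/nₕ with Wₕ = Nₕ/N, N = 41259.
Nonprofit: Wₕ = 0.42470734; term = 0.42470734²·(1 − 0.12064144)·3972000/2114 = 298.023.
Private: Wₕ = 0.38459488; term = 0.38459488²·(1 − 0.20752458)·5226000/3293 = 186.02464.
Public: Wₕ = 0.19069779; term = 0.19069779²·(1 − 0.10116929)·10100000/796 = 414.74152.
Sum = 898.78916.

898.79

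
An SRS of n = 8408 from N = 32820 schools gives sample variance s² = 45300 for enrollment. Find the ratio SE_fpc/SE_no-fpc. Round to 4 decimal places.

0.8624

f = n/N = 8408/32820 = 0.25618525.
SE_no-fpc = √(s²/n) = 2.3211476; SE_fpc = √((1−f)s²/n) = 2.0018666.
Ratio = √(1−f) = 0.86244695.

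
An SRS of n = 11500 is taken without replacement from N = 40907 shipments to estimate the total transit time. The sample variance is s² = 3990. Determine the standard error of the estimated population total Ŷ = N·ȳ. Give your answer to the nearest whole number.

Var(Ŷ) = N²·Var(ȳ) = N²·(1 − n/N)·s²/n.
f = 11500/40907 = 0.28112548; Var(ȳ) = 0.71887452·3990/11500 = 0.2494182.
Var(Ŷ) = 40907² · 0.2494182 = 4.1737209 × 10^8.
SE(Ŷ) = √(4.1737209 × 10^8) = 20430.

20430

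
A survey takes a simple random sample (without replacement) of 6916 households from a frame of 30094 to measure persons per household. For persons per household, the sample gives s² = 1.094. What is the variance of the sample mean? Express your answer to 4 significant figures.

Under SRS without replacement, Var(ȳ) = (1 − f)·s²/n with f = n/N = 6916/30094 = 0.22981325.
Var(ȳ) = (1 − 0.22981325)·1.094/6916 = 0.77018675·1.5818392 × 10^-4 = 1.2183116 × 10^-4.

1.218 × 10^-4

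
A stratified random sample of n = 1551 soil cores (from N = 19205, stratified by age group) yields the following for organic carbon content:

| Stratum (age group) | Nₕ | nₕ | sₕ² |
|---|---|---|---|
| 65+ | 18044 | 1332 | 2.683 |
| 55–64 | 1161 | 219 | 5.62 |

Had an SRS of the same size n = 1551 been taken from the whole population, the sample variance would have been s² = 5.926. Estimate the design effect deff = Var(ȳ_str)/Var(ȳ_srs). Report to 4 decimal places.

Var(ȳ_str) = Σ Wₕ²(1−fₕ)sₕ²/nₕ with Wₕ = Nₕ/19205:
  65+: (18044/19205)²·(1−1332/18044)·2.683/1332 = 0.0016468311
  55–64: (1161/19205)²·(1−219/1161)·5.62/219 = 7.6093349 × 10^-5
  → Var(ȳ_str) = 0.0017229244.
Var(ȳ_srs) = (1 − 1551/19205)·5.926/1551 = 0.0035121953.
deff = 0.0017229244 / 0.0035121953 = 0.4906.

0.4906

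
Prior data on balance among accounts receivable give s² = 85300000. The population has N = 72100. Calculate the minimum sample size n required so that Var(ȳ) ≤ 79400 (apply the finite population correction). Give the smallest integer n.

1059

Without fpc, n₀ = s²/D = 85300000/79400 = 1074.3073.
With fpc, (1 − n/N)·s²/n ≤ D requires n ≥ n₀/(1 + n₀/N) = 1074.3073/(1 + 1074.3073/72100) = 1058.5349.
Rounding up, n = 1059.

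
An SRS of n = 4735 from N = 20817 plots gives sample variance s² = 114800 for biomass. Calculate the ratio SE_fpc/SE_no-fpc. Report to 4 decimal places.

f = n/N = 4735/20817 = 0.22745833.
SE_no-fpc = √(s²/n) = 4.9239196; SE_fpc = √((1−f)s²/n) = 4.3278471.
Ratio = √(1−f) = 0.87894350.

0.8789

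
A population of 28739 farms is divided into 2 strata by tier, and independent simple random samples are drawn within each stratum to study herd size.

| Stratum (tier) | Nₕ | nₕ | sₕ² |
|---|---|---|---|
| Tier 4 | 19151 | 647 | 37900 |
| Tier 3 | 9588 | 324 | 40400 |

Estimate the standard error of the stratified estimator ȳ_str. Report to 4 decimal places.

Var(ȳ_str) = Σₕ Wₕ²(1 − fₕ)sₕ²/nₕ with Wₕ = Nₕ/N, N = 28739.
Tier 4: Wₕ = 0.66637670; term = 0.66637670²·(1 − 0.03378414)·37900/647 = 25.133253.
Tier 3: Wₕ = 0.33362330; term = 0.33362330²·(1 − 0.03379224)·40400/324 = 13.409717.
Sum = 38.54297.
SE = √(38.54297) = 6.2083.

6.2083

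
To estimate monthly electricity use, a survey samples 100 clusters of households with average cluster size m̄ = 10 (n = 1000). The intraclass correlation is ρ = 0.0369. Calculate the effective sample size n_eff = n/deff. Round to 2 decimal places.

750.69

deff = 1 + (10 − 1)·0.0369 = 1 + 0.3321 = 1.3321.
n_eff = 1000 / 1.3321 = 750.69.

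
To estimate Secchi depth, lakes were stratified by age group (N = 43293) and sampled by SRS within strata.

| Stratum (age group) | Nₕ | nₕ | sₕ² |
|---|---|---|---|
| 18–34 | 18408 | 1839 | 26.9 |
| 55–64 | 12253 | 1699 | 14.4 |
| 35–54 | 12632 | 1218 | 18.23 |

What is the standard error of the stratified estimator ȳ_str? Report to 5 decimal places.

Var(ȳ_str) = Σₕ Wₕ²(1 − fₕ)sₕ²/nₕ with Wₕ = Nₕ/N, N = 43293.
18–34: Wₕ = 0.42519576; term = 0.42519576²·(1 − 0.09990222)·26.9/1839 = 0.002380335.
55–64: Wₕ = 0.28302497; term = 0.28302497²·(1 − 0.13865992)·14.4/1699 = 5.8478103 × 10^-4.
35–54: Wₕ = 0.29177927; term = 0.29177927²·(1 − 0.09642179)·18.23/1218 = 0.0011513676.
Sum = 0.0041164836.
SE = √(0.0041164836) = 0.06416.

0.06416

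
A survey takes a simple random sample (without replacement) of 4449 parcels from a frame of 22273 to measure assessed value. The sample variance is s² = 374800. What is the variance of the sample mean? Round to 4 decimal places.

Under SRS without replacement, Var(ȳ) = (1 − f)·s²/n with f = n/N = 4449/22273 = 0.19974857.
Var(ȳ) = (1 − 0.19974857)·374800/4449 = 0.80025143·84.24365 = 67.416101.

67.4161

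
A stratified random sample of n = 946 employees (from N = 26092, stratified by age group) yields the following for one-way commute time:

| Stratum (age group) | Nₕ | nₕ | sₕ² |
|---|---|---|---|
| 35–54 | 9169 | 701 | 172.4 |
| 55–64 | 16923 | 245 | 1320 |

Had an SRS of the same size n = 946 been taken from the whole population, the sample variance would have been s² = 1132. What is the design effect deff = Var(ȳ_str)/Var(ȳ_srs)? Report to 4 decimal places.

Var(ȳ_str) = Σ Wₕ²(1−fₕ)sₕ²/nₕ with Wₕ = Nₕ/26092:
  35–54: (9169/26092)²·(1−701/9169)·172.4/701 = 0.028048351
  55–64: (16923/26092)²·(1−245/16923)·1320/245 = 2.2336464
  → Var(ȳ_str) = 2.2616948.
Var(ȳ_srs) = (1 − 946/26092)·1132/946 = 1.1532324.
deff = 2.2616948 / 1.1532324 = 1.9612.

1.9612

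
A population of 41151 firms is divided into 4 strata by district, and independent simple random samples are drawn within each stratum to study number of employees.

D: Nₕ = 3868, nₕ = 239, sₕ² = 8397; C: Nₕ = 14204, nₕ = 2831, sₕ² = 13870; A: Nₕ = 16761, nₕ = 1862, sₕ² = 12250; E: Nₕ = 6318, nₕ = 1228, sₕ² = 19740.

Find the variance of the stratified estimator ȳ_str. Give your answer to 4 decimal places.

2.0341

Var(ȳ_str) = Σₕ Wₕ²(1 − fₕ)sₕ²/nₕ with Wₕ = Nₕ/N, N = 41151.
D: Wₕ = 0.09399529; term = 0.09399529²·(1 − 0.06178904)·8397/239 = 0.29123187.
C: Wₕ = 0.34516780; term = 0.34516780²·(1 − 0.19931005)·13870/2831 = 0.46737073.
A: Wₕ = 0.40730480; term = 0.40730480²·(1 − 0.11109122)·12250/1862 = 0.97018079.
E: Wₕ = 0.15353211; term = 0.15353211²·(1 − 0.19436531)·19740/1228 = 0.30527089.
Sum = 2.0340543.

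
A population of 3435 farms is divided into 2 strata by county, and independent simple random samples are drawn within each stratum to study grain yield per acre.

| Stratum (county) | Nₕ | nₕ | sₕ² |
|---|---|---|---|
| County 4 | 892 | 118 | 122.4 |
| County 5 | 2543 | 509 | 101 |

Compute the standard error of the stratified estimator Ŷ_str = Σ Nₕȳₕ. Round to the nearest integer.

1320

Var(Ŷ_str) = Σₕ Nₕ²(1 − fₕ)sₕ²/nₕ.
County 4: 892²·(1 − 118/892)·122.4/118 = 716152.03.
County 5: 2543²·(1 − 509/2543)·101/509 = 1.0263628 × 10^6.
Sum = 1.7425148 × 10^6.
SE = √(1.7425148 × 10^6) = 1320.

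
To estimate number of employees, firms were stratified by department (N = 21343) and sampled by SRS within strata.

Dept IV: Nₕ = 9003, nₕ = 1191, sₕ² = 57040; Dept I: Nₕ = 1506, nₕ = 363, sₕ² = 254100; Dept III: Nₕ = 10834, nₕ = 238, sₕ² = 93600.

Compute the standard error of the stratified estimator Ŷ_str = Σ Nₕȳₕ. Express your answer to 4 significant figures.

223000

Var(Ŷ_str) = Σₕ Nₕ²(1 − fₕ)sₕ²/nₕ.
Dept IV: 9003²·(1 − 1191/9003)·57040/1191 = 3.3683502 × 10^9.
Dept I: 1506²·(1 − 363/1506)·254100/363 = 1.2049506 × 10^9.
Dept III: 10834²·(1 − 238/10834)·93600/238 = 4.5147081 × 10^10.
Sum = 4.9720382 × 10^10.
SE = √(4.9720382 × 10^10) = 223000.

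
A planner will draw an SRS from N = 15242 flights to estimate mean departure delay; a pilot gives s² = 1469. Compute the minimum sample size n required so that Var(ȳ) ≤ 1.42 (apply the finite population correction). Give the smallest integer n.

969

Without fpc, n₀ = s²/D = 1469/1.42 = 1034.5070.
With fpc, (1 − n/N)·s²/n ≤ D requires n ≥ n₀/(1 + n₀/N) = 1034.5070/(1 + 1034.5070/15242) = 968.7555.
Rounding up, n = 969.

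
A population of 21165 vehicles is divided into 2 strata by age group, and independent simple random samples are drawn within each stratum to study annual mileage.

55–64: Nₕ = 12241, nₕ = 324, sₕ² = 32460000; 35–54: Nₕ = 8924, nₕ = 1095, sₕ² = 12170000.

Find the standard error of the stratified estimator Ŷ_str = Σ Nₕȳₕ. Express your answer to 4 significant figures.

3.923 × 10^6

Var(Ŷ_str) = Σₕ Nₕ²(1 − fₕ)sₕ²/nₕ.
55–64: 12241²·(1 − 324/12241)·32460000/324 = 1.4614614 × 10^13.
35–54: 8924²·(1 − 1095/8924)·12170000/1095 = 7.7650153 × 10^11.
Sum = 1.5391116 × 10^13.
SE = √(1.5391116 × 10^13) = 3.923 × 10^6.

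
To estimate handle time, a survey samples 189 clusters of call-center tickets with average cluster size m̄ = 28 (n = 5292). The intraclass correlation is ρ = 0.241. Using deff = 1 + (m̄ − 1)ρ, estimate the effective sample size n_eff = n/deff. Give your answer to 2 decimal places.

deff = 1 + (28 − 1)·0.241 = 1 + 6.507 = 7.507.
n_eff = 5292 / 7.507 = 704.94.

704.94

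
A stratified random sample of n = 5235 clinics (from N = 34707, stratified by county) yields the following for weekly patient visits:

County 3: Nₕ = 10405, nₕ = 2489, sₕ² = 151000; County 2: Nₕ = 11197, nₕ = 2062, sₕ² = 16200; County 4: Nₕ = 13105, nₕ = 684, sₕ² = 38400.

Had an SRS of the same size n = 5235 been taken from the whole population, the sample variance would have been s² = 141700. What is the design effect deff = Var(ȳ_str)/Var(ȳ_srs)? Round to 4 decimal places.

Var(ȳ_str) = Σ Wₕ²(1−fₕ)sₕ²/nₕ with Wₕ = Nₕ/34707:
  County 3: (10405/34707)²·(1−2489/10405)·151000/2489 = 4.1482581
  County 2: (11197/34707)²·(1−2062/11197)·16200/2062 = 0.66711765
  County 4: (13105/34707)²·(1−684/13105)·38400/684 = 7.5863794
  → Var(ȳ_str) = 12.401755.
Var(ȳ_srs) = (1 − 5235/34707)·141700/5235 = 22.985063.
deff = 12.401755 / 22.985063 = 0.5396.

0.5396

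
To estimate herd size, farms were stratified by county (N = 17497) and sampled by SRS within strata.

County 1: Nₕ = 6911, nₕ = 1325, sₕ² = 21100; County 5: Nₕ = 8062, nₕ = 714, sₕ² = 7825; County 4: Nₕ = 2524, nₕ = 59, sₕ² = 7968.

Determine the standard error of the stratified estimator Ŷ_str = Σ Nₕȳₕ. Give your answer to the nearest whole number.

45872

Var(Ŷ_str) = Σₕ Nₕ²(1 − fₕ)sₕ²/nₕ.
County 1: 6911²·(1 − 1325/6911)·21100/1325 = 6.1476396 × 10^8.
County 5: 8062²·(1 − 714/8062)·7825/714 = 6.4922925 × 10^8.
County 4: 2524²·(1 − 59/2524)·7968/59 = 8.4024046 × 10^8.
Sum = 2.1042337 × 10^9.
SE = √(2.1042337 × 10^9) = 45872.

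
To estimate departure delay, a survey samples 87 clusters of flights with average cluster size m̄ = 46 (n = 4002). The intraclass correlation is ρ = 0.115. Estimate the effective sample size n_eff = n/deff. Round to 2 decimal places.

648.10

deff = 1 + (46 − 1)·0.115 = 1 + 5.175 = 6.175.
n_eff = 4002 / 6.175 = 648.10.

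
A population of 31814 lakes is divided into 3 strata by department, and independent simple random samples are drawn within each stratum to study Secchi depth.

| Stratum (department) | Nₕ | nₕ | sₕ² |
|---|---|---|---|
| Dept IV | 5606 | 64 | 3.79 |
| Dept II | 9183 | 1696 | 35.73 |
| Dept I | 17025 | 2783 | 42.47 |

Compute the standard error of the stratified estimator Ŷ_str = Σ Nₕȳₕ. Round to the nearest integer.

Var(Ŷ_str) = Σₕ Nₕ²(1 − fₕ)sₕ²/nₕ.
Dept IV: 5606²·(1 − 64/5606)·3.79/64 = 1.8398349 × 10^6.
Dept II: 9183²·(1 − 1696/9183)·35.73/1696 = 1.4484369 × 10^6.
Dept I: 17025²·(1 − 2783/17025)·42.47/2783 = 3.7002167 × 10^6.
Sum = 6.9884885 × 10^6.
SE = √(6.9884885 × 10^6) = 2644.

2644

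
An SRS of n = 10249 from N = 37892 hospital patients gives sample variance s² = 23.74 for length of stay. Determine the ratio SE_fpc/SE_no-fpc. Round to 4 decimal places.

0.8541

f = n/N = 10249/37892 = 0.27047926.
SE_no-fpc = √(s²/n) = 0.048128199; SE_fpc = √((1−f)s²/n) = 0.041107251.
Ratio = √(1−f) = 0.85411986.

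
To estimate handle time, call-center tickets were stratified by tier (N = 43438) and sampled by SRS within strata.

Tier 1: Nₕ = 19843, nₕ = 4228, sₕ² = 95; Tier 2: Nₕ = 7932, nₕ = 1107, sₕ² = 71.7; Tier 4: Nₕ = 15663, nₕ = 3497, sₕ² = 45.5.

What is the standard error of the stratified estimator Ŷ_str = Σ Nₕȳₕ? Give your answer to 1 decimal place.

Var(Ŷ_str) = Σₕ Nₕ²(1 − fₕ)sₕ²/nₕ.
Tier 1: 19843²·(1 − 4228/19843)·95/4228 = 6.962063 × 10^6.
Tier 2: 7932²·(1 − 1107/7932)·71.7/1107 = 3.5063632 × 10^6.
Tier 4: 15663²·(1 − 3497/15663)·45.5/3497 = 2.4793539 × 10^6.
Sum = 1.294778 × 10^7.
SE = √(1.294778 × 10^7) = 3598.3.

3598.3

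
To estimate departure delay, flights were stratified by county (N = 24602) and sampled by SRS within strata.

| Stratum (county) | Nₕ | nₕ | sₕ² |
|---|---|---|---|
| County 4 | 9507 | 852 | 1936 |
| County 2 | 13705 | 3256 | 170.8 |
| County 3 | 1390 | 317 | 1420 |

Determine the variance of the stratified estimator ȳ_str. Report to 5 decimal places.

0.33236

Var(ȳ_str) = Σₕ Wₕ²(1 − fₕ)sₕ²/nₕ with Wₕ = Nₕ/N, N = 24602.
County 4: Wₕ = 0.38643200; term = 0.38643200²·(1 − 0.08961818)·1936/852 = 0.30891251.
County 2: Wₕ = 0.55706853; term = 0.55706853²·(1 − 0.23757753)·170.8/3256 = 0.012411275.
County 3: Wₕ = 0.05649947; term = 0.05649947²·(1 − 0.22805755)·1420/317 = 0.011038315.
Sum = 0.3323621.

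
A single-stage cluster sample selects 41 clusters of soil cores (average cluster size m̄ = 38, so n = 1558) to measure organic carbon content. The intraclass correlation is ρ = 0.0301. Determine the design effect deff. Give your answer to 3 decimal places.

deff = 1 + (38 − 1)·0.0301 = 1 + 1.1137 = 2.1137.

2.114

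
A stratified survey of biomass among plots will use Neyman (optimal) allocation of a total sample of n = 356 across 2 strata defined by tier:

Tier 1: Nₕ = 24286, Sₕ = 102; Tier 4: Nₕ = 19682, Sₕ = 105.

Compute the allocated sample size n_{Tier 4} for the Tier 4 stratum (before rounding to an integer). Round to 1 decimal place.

161.9

Neyman allocation: nₕ = n·NₕSₕ / Σⱼ NⱼSⱼ.
Σ NⱼSⱼ = 24286·102 + 19682·105 = 4.543782 × 10^6.
n_{Tier 4} = 356·19682·105 / (4.543782 × 10^6) = 161.9.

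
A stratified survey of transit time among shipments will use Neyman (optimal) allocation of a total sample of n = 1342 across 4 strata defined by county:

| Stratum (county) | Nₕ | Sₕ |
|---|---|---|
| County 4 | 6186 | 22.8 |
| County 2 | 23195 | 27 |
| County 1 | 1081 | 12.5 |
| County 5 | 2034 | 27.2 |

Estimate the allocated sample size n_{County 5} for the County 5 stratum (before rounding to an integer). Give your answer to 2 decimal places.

88.80

Neyman allocation: nₕ = n·NₕSₕ / Σⱼ NⱼSⱼ.
Σ NⱼSⱼ = 6186·22.8 + 23195·27 + 1081·12.5 + 2034·27.2 = 836143.1.
n_{County 5} = 1342·2034·27.2 / 836143.1 = 88.80.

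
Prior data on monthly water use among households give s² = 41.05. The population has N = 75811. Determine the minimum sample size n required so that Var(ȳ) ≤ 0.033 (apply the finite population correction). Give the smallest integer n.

Without fpc, n₀ = s²/D = 41.05/0.033 = 1243.9394.
With fpc, (1 − n/N)·s²/n ≤ D requires n ≥ n₀/(1 + n₀/N) = 1243.9394/(1 + 1243.9394/75811) = 1223.8578.
Rounding up, n = 1224.

1224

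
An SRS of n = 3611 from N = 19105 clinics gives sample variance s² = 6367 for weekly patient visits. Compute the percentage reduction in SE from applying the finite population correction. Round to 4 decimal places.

9.9449

f = n/N = 3611/19105 = 0.18900811.
SE_no-fpc = √(s²/n) = 1.3278643; SE_fpc = √((1−f)s²/n) = 1.1958093.
Ratio = √(1−f) = 0.90055088. Reduction = 100·(1 − 0.90055088) = 9.9449%.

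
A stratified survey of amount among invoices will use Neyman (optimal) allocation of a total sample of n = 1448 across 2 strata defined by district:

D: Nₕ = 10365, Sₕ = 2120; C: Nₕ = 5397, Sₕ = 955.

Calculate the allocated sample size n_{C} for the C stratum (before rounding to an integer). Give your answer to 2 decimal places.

275.11

Neyman allocation: nₕ = n·NₕSₕ / Σⱼ NⱼSⱼ.
Σ NⱼSⱼ = 10365·2120 + 5397·955 = 2.7127935 × 10^7.
n_{C} = 1448·5397·955 / (2.7127935 × 10^7) = 275.11.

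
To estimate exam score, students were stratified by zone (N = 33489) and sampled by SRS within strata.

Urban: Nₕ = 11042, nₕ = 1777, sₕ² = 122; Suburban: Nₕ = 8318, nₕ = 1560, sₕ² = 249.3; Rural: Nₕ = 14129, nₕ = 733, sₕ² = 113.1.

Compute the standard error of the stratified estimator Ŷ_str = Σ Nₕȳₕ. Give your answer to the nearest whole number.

Var(Ŷ_str) = Σₕ Nₕ²(1 − fₕ)sₕ²/nₕ.
Urban: 11042²·(1 − 1777/11042)·122/1777 = 7.0236938 × 10^6.
Suburban: 8318²·(1 − 1560/8318)·249.3/1560 = 8.9832768 × 10^6.
Rural: 14129²·(1 − 733/14129)·113.1/733 = 2.9204192 × 10^7.
Sum = 4.5211163 × 10^7.
SE = √(4.5211163 × 10^7) = 6724.

6724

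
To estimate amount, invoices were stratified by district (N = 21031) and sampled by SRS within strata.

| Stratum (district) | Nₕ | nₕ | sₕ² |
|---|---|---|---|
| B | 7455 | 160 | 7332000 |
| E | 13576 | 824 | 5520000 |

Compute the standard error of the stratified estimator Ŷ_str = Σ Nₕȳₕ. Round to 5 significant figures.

1.9110 × 10^6

Var(Ŷ_str) = Σₕ Nₕ²(1 − fₕ)sₕ²/nₕ.
B: 7455²·(1 − 160/7455)·7332000/160 = 2.4921571 × 10^12.
E: 13576²·(1 − 824/13576)·5520000/824 = 1.1597436 × 10^12.
Sum = 3.6519007 × 10^12.
SE = √(3.6519007 × 10^12) = 1.9110 × 10^6.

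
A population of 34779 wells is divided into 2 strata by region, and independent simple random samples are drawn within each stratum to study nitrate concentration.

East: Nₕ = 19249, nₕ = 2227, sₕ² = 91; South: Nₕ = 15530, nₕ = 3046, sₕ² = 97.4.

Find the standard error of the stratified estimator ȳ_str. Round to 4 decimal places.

Var(ȳ_str) = Σₕ Wₕ²(1 − fₕ)sₕ²/nₕ with Wₕ = Nₕ/N, N = 34779.
East: Wₕ = 0.55346617; term = 0.55346617²·(1 − 0.11569432)·91/2227 = 0.011068933.
South: Wₕ = 0.44653383; term = 0.44653383²·(1 − 0.19613651)·97.4/3046 = 0.0051253095.
Sum = 0.016194243.
SE = √(0.016194243) = 0.1273.

0.1273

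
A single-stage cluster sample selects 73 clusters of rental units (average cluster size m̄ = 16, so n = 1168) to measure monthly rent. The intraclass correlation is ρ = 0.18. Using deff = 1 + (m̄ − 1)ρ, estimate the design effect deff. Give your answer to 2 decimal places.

3.70

deff = 1 + (16 − 1)·0.18 = 1 + 2.7 = 3.7.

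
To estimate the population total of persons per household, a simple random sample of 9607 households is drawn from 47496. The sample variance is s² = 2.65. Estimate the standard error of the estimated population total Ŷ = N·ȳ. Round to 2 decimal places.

704.55

Var(Ŷ) = N²·Var(ȳ) = N²·(1 − n/N)·s²/n.
f = 9607/47496 = 0.20226966; Var(ȳ) = 0.79773034·2.65/9607 = 2.2004636 × 10^-4.
Var(Ŷ) = 47496² · (2.2004636 × 10^-4) = 496395.99.
SE(Ŷ) = √(496395.99) = 704.55.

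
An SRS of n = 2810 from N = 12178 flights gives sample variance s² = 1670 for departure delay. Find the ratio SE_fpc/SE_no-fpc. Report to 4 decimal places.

f = n/N = 2810/12178 = 0.23074396.
SE_no-fpc = √(s²/n) = 0.77091248; SE_fpc = √((1−f)s²/n) = 0.67614608.
Ratio = √(1−f) = 0.87707242.

0.8771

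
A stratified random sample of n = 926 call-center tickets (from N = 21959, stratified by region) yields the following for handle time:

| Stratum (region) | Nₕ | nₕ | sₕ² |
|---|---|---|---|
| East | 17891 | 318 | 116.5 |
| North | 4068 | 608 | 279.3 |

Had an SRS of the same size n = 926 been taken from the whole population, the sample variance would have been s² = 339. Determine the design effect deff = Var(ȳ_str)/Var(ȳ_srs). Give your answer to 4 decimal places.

0.7194

Var(ȳ_str) = Σ Wₕ²(1−fₕ)sₕ²/nₕ with Wₕ = Nₕ/21959:
  East: (17891/21959)²·(1−318/17891)·116.5/318 = 0.23886593
  North: (4068/21959)²·(1−608/4068)·279.3/608 = 0.013409089
  → Var(ȳ_str) = 0.25227502.
Var(ȳ_srs) = (1 − 926/21959)·339/926 = 0.35065285.
deff = 0.25227502 / 0.35065285 = 0.7194.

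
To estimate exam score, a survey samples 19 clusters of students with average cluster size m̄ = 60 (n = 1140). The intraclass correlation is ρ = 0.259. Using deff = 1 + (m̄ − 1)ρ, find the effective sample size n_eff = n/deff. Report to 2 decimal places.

deff = 1 + (60 − 1)·0.259 = 1 + 15.281 = 16.281.
n_eff = 1140 / 16.281 = 70.02.

70.02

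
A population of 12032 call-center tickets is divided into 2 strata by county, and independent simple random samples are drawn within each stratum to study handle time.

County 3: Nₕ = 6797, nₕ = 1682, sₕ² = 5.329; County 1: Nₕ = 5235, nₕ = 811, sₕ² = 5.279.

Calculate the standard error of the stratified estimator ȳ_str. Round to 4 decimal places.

0.0425

Var(ȳ_str) = Σₕ Wₕ²(1 − fₕ)sₕ²/nₕ with Wₕ = Nₕ/N, N = 12032.
County 3: Wₕ = 0.56491024; term = 0.56491024²·(1 − 0.24746212)·5.329/1682 = 7.6086392 × 10^-4.
County 1: Wₕ = 0.43508976; term = 0.43508976²·(1 − 0.15491882)·5.279/811 = 0.0010413266.
Sum = 0.0018021905.
SE = √(0.0018021905) = 0.0425.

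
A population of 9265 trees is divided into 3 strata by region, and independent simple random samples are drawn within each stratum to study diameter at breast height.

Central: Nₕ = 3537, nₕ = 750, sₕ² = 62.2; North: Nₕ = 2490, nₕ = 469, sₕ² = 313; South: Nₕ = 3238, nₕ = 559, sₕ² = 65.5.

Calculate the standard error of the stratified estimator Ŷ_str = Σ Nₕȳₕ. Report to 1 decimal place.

Var(Ŷ_str) = Σₕ Nₕ²(1 − fₕ)sₕ²/nₕ.
Central: 3537²·(1 − 750/3537)·62.2/750 = 817525.2.
North: 2490²·(1 − 469/2490)·313/469 = 3.3584366 × 10^6.
South: 3238²·(1 − 559/3238)·65.5/559 = 1.0164337 × 10^6.
Sum = 5.1923955 × 10^6.
SE = √(5.1923955 × 10^6) = 2278.7.

2278.7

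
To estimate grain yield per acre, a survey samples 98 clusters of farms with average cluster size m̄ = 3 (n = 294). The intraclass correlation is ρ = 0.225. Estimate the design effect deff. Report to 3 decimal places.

1.450

deff = 1 + (3 − 1)·0.225 = 1 + 0.45 = 1.45.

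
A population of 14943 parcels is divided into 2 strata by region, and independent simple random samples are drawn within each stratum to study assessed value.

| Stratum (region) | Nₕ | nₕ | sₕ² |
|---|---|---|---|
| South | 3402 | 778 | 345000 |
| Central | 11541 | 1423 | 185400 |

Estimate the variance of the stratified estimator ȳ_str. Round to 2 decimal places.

85.86

Var(ȳ_str) = Σₕ Wₕ²(1 − fₕ)sₕ²/nₕ with Wₕ = Nₕ/N, N = 14943.
South: Wₕ = 0.22766513; term = 0.22766513²·(1 − 0.22868901)·345000/778 = 17.728094.
Central: Wₕ = 0.77233487; term = 0.77233487²·(1 − 0.12329954)·185400/1423 = 68.134544.
Sum = 85.862638.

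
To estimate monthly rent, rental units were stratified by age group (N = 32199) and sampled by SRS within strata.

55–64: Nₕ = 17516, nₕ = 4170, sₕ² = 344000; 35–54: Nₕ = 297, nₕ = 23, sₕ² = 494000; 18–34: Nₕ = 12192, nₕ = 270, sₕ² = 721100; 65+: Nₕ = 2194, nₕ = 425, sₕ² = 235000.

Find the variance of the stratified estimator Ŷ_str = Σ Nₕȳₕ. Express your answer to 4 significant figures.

Var(Ŷ_str) = Σₕ Nₕ²(1 − fₕ)sₕ²/nₕ.
55–64: 17516²·(1 − 4170/17516)·344000/4170 = 1.9284503 × 10^10.
35–54: 297²·(1 − 23/297)·494000/23 = 1.7478579 × 10^9.
18–34: 12192²·(1 − 270/12192)·721100/270 = 3.8820024 × 10^11.
65+: 2194²·(1 − 425/2194)·235000/425 = 2.1460676 × 10^9.
Sum = 4.1137867 × 10^11.

4.114 × 10^11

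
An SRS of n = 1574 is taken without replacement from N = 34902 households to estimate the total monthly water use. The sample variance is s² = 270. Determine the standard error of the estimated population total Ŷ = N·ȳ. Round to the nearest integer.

14126

Var(Ŷ) = N²·Var(ȳ) = N²·(1 − n/N)·s²/n.
f = 1574/34902 = 0.04509770; Var(ȳ) = 0.95490230·270/1574 = 0.16380154.
Var(Ŷ) = 34902² · 0.16380154 = 1.9953478 × 10^8.
SE(Ŷ) = √(1.9953478 × 10^8) = 14126.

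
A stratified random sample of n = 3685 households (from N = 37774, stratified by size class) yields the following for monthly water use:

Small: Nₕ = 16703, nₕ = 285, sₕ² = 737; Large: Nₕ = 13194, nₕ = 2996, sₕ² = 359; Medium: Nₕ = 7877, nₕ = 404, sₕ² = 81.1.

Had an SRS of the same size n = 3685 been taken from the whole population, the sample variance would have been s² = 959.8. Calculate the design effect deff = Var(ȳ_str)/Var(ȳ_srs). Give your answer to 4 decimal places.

Var(ȳ_str) = Σ Wₕ²(1−fₕ)sₕ²/nₕ with Wₕ = Nₕ/37774:
  Small: (16703/37774)²·(1−285/16703)·737/285 = 0.4969943
  Large: (13194/37774)²·(1−2996/13194)·359/2996 = 0.011299473
  Medium: (7877/37774)²·(1−404/7877)·81.1/404 = 0.0082815068
  → Var(ȳ_str) = 0.51657528.
Var(ȳ_srs) = (1 − 3685/37774)·959.8/3685 = 0.23505232.
deff = 0.51657528 / 0.23505232 = 2.1977.

2.1977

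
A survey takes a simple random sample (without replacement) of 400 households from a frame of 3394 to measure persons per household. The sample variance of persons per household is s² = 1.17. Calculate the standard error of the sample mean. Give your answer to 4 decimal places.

0.0508

Under SRS without replacement, Var(ȳ) = (1 − f)·s²/n with f = n/N = 400/3394 = 0.11785504.
Var(ȳ) = (1 − 0.11785504)·1.17/400 = 0.88214496·0.002925 = 0.002580274.
SE(ȳ) = √(0.002580274) = 0.0508.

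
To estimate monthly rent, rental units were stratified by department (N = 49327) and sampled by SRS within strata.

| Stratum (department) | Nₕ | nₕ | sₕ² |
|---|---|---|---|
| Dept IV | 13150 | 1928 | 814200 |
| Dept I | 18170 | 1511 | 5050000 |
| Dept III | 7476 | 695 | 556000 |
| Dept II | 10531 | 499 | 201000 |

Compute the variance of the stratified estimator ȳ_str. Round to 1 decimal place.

Var(ȳ_str) = Σₕ Wₕ²(1 − fₕ)sₕ²/nₕ with Wₕ = Nₕ/N, N = 49327.
Dept IV: Wₕ = 0.26658828; term = 0.26658828²·(1 − 0.14661597)·814200/1928 = 25.612424.
Dept I: Wₕ = 0.36835810; term = 0.36835810²·(1 − 0.08315905)·5050000/1511 = 415.77786.
Dept III: Wₕ = 0.15156000; term = 0.15156000²·(1 − 0.09296415)·556000/695 = 16.668005.
Dept II: Wₕ = 0.21349362; term = 0.21349362²·(1 − 0.04738391)·201000/499 = 17.489736.
Sum = 475.54803.

475.5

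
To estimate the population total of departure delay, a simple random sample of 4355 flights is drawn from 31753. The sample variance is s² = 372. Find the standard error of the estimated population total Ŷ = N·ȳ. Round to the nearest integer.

8620

Var(Ŷ) = N²·Var(ȳ) = N²·(1 − n/N)·s²/n.
f = 4355/31753 = 0.13715240; Var(ȳ) = 0.86284760·372/4355 = 0.07370363.
Var(Ŷ) = 31753² · 0.07370363 = 7.4311907 × 10^7.
SE(Ŷ) = √(7.4311907 × 10^7) = 8620.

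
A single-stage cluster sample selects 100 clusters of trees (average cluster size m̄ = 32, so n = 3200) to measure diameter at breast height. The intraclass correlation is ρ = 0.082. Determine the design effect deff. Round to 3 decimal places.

3.542

deff = 1 + (32 − 1)·0.082 = 1 + 2.542 = 3.542.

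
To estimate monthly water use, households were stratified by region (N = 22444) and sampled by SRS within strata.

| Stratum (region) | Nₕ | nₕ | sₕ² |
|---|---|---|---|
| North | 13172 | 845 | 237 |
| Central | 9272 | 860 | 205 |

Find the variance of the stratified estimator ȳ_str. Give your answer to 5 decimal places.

Var(ȳ_str) = Σₕ Wₕ²(1 − fₕ)sₕ²/nₕ with Wₕ = Nₕ/N, N = 22444.
North: Wₕ = 0.58688291; term = 0.58688291²·(1 − 0.06415123)·237/845 = 0.09040662.
Central: Wₕ = 0.41311709; term = 0.41311709²·(1 − 0.09275237)·205/860 = 0.0369086.
Sum = 0.12731522.

0.12732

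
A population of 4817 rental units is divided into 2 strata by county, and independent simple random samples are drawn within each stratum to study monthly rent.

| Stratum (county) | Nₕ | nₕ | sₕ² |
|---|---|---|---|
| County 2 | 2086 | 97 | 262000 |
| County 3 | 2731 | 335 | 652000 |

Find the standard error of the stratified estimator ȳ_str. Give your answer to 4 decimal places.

32.1221

Var(ȳ_str) = Σₕ Wₕ²(1 − fₕ)sₕ²/nₕ with Wₕ = Nₕ/N, N = 4817.
County 2: Wₕ = 0.43304962; term = 0.43304962²·(1 − 0.04650048)·262000/97 = 482.97578.
County 3: Wₕ = 0.56695038; term = 0.56695038²·(1 − 0.12266569)·652000/335 = 548.85549.
Sum = 1031.8313.
SE = √(1031.8313) = 32.1221.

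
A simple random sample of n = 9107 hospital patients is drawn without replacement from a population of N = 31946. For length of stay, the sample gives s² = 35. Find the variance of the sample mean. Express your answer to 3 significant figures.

0.00275

Under SRS without replacement, Var(ȳ) = (1 − f)·s²/n with f = n/N = 9107/31946 = 0.28507481.
Var(ȳ) = (1 − 0.28507481)·35/9107 = 0.71492519·0.0038431975 = 0.0027475987.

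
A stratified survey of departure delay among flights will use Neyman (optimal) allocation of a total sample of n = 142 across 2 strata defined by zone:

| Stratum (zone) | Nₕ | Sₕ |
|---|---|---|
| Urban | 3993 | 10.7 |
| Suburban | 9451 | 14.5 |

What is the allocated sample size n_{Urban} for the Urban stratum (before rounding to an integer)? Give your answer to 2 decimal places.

33.75

Neyman allocation: nₕ = n·NₕSₕ / Σⱼ NⱼSⱼ.
Σ NⱼSⱼ = 3993·10.7 + 9451·14.5 = 179764.6.
n_{Urban} = 142·3993·10.7 / 179764.6 = 33.75.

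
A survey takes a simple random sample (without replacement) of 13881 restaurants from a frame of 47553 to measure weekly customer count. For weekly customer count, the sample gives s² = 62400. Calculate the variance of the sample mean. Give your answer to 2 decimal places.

Under SRS without replacement, Var(ȳ) = (1 − f)·s²/n with f = n/N = 13881/47553 = 0.29190587.
Var(ȳ) = (1 − 0.29190587)·62400/13881 = 0.70809413·4.4953534 = 3.1831333.

3.18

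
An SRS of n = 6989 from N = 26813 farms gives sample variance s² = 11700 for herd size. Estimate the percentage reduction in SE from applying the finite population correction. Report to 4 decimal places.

f = n/N = 6989/26813 = 0.26065714.
SE_no-fpc = √(s²/n) = 1.2938544; SE_fpc = √((1−f)s²/n) = 1.1125213.
Ratio = √(1−f) = 0.85985048. Reduction = 100·(1 − 0.85985048) = 14.0150%.

14.0150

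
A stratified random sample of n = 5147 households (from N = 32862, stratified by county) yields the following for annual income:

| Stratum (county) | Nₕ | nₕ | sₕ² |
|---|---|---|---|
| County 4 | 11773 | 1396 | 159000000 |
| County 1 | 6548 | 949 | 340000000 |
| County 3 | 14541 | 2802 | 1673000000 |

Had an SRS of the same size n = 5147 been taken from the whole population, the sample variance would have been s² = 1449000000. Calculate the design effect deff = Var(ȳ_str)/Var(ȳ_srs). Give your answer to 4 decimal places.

0.5030

Var(ȳ_str) = Σ Wₕ²(1−fₕ)sₕ²/nₕ with Wₕ = Nₕ/32862:
  County 4: (11773/32862)²·(1−1396/11773)·159000000/1396 = 12884.948
  County 1: (6548/32862)²·(1−949/6548)·340000000/949 = 12163.088
  County 3: (14541/32862)²·(1−2802/14541)·1673000000/2802 = 94376.791
  → Var(ȳ_str) = 119424.83.
Var(ȳ_srs) = (1 − 5147/32862)·1449000000/5147 = 237429.74.
deff = 119424.83 / 237429.74 = 0.5030.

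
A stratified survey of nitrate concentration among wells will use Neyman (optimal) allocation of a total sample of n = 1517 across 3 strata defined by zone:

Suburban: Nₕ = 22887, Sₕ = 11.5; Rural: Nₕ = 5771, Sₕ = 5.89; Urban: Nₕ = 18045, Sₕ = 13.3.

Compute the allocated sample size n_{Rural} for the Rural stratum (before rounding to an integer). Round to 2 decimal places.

95.99

Neyman allocation: nₕ = n·NₕSₕ / Σⱼ NⱼSⱼ.
Σ NⱼSⱼ = 22887·11.5 + 5771·5.89 + 18045·13.3 = 537190.19.
n_{Rural} = 1517·5771·5.89 / 537190.19 = 95.99.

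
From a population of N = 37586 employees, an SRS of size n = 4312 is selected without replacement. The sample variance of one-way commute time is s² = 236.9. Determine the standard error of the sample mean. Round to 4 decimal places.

Under SRS without replacement, Var(ȳ) = (1 − f)·s²/n with f = n/N = 4312/37586 = 0.11472357.
Var(ȳ) = (1 − 0.11472357)·236.9/4312 = 0.88527643·0.054939703 = 0.048636824.
SE(ȳ) = √(0.048636824) = 0.2205.

0.2205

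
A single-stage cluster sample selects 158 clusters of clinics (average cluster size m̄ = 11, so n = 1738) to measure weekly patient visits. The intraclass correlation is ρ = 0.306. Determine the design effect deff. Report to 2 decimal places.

deff = 1 + (11 − 1)·0.306 = 1 + 3.06 = 4.06.

4.06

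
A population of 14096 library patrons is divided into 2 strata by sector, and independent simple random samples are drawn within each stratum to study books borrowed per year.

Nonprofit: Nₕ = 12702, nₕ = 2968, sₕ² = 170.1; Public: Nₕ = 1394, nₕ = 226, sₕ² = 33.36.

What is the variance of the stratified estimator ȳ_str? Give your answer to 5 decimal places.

Var(ȳ_str) = Σₕ Wₕ²(1 − fₕ)sₕ²/nₕ with Wₕ = Nₕ/N, N = 14096.
Nonprofit: Wₕ = 0.90110670; term = 0.90110670²·(1 − 0.23366399)·170.1/2968 = 0.035662525.
Public: Wₕ = 0.09889330; term = 0.09889330²·(1 − 0.16212339)·33.36/226 = 0.0012095712.
Sum = 0.036872096.

0.03687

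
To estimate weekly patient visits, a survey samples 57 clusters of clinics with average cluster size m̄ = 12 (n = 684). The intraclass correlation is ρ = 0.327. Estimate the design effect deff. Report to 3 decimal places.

deff = 1 + (12 − 1)·0.327 = 1 + 3.597 = 4.597.

4.597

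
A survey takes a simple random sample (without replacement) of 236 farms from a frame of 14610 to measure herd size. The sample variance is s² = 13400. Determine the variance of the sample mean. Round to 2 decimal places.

55.86

Under SRS without replacement, Var(ȳ) = (1 − f)·s²/n with f = n/N = 236/14610 = 0.01615332.
Var(ȳ) = (1 − 0.01615332)·13400/236 = 0.98384668·56.779661 = 55.862481.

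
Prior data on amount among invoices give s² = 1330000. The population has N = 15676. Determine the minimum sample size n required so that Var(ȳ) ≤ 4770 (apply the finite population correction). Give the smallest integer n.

274

Without fpc, n₀ = s²/D = 1330000/4770 = 278.8260.
With fpc, (1 − n/N)·s²/n ≤ D requires n ≥ n₀/(1 + n₀/N) = 278.8260/(1 + 278.8260/15676) = 273.9532.
Rounding up, n = 274.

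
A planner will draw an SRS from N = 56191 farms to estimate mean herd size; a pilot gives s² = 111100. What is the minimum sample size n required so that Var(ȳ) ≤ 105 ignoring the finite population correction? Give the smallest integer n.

1059

Without fpc, n₀ = s²/D = 111100/105 = 1058.0952.
Rounding up, n = 1059.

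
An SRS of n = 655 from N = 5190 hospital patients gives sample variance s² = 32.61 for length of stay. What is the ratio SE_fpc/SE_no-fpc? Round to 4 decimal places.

f = n/N = 655/5190 = 0.12620424.
SE_no-fpc = √(s²/n) = 0.22312835; SE_fpc = √((1−f)s²/n) = 0.20857378.
Ratio = √(1−f) = 0.93477043.

0.9348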